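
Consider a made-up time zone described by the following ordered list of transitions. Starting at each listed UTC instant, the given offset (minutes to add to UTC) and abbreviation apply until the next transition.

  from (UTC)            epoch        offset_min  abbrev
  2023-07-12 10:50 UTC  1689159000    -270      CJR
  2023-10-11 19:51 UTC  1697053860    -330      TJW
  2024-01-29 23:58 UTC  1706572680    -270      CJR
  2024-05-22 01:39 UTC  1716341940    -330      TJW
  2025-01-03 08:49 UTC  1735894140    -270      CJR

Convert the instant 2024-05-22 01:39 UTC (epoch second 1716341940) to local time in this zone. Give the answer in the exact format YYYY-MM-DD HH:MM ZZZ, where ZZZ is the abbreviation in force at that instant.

Query: 2024-05-22 01:39 UTC
Rule 4/5 (TJW, -05:30): 2024-05-22 01:39 UTC ≤ query < 2025-01-03 08:49 UTC
1·60 + 39 - 330 = -231 min
-231 = -1·1440 + 1209; 1209 = 20·60 + 9 → 20:09, 2024-05-22 - 1 day = 2024-05-21
→ 2024-05-21 20:09 TJW

2024-05-21 20:09 TJW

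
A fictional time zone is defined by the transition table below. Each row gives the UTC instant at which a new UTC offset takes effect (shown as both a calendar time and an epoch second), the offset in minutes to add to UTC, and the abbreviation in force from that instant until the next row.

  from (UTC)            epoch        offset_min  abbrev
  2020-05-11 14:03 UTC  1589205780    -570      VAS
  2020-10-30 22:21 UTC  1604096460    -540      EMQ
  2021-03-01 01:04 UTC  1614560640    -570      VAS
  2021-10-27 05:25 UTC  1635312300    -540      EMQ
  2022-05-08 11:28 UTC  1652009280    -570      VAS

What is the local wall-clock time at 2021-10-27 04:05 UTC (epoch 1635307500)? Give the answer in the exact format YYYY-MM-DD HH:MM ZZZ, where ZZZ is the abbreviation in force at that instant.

Query: 2021-10-27 04:05 UTC
Rule 3/5 (VAS, -09:30): 2021-03-01 01:04 UTC ≤ query < 2021-10-27 05:25 UTC
4·60 + 5 - 570 = -325 min
-325 = -1·1440 + 1115; 1115 = 18·60 + 35 → 18:35, 2021-10-27 - 1 day = 2021-10-26
→ 2021-10-26 18:35 VAS

2021-10-26 18:35 VAS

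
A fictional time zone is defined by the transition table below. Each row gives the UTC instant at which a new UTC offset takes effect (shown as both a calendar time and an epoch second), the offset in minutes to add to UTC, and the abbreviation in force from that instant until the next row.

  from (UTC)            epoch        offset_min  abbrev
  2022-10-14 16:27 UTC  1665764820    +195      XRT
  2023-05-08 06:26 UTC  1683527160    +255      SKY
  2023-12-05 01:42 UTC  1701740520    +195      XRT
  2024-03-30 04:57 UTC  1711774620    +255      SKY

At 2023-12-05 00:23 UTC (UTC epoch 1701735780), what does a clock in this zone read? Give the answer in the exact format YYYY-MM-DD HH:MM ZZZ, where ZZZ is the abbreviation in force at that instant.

2023-12-05 04:38 SKY

Query: 2023-12-05 00:23 UTC
Rule 2/4 (SKY, +04:15): 2023-05-08 06:26 UTC ≤ query < 2023-12-05 01:42 UTC
0·60 + 23 + 255 = 278 min
278 = 0·1440 + 278; 278 = 4·60 + 38 → 04:38, same day
→ 2023-12-05 04:38 SKY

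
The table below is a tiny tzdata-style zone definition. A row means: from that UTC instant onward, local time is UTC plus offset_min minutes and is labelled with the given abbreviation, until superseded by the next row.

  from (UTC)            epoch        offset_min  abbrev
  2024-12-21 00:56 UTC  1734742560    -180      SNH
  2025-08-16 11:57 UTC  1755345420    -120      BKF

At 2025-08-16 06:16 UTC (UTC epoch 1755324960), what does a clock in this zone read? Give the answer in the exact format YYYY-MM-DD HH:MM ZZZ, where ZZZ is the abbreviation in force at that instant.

Query: 2025-08-16 06:16 UTC
Rule 1/2 (SNH, -03:00): 2024-12-21 00:56 UTC ≤ query < 2025-08-16 11:57 UTC
6·60 + 16 - 180 = 196 min
196 = 0·1440 + 196; 196 = 3·60 + 16 → 03:16, same day
→ 2025-08-16 03:16 SNH

2025-08-16 03:16 SNH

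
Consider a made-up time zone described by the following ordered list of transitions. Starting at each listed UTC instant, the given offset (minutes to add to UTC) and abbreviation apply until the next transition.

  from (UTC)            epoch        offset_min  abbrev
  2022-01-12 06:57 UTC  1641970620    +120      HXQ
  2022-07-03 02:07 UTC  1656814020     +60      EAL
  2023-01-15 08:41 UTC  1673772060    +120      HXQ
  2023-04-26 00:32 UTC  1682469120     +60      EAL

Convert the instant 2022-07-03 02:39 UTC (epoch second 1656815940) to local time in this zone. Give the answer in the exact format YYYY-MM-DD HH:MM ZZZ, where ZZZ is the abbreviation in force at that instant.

2022-07-03 03:39 EAL

Query: 2022-07-03 02:39 UTC
Rule 2/4 (EAL, +01:00): 2022-07-03 02:07 UTC ≤ query < 2023-01-15 08:41 UTC
2·60 + 39 + 60 = 219 min
219 = 0·1440 + 219; 219 = 3·60 + 39 → 03:39, same day
→ 2022-07-03 03:39 EAL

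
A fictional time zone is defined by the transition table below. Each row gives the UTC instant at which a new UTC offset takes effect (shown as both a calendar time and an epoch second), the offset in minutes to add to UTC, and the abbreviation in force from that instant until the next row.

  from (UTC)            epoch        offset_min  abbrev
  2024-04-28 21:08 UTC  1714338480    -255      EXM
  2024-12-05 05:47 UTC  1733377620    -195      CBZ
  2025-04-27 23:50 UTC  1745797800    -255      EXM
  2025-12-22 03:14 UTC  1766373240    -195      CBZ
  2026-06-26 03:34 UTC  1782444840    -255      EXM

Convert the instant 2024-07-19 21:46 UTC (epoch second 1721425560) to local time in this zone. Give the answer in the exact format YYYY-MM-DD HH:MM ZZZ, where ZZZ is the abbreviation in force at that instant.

Query: 2024-07-19 21:46 UTC
Rule 1/5 (EXM, -04:15): 2024-04-28 21:08 UTC ≤ query < 2024-12-05 05:47 UTC
21·60 + 46 - 255 = 1051 min
1051 = 0·1440 + 1051; 1051 = 17·60 + 31 → 17:31, same day
→ 2024-07-19 17:31 EXM

2024-07-19 17:31 EXM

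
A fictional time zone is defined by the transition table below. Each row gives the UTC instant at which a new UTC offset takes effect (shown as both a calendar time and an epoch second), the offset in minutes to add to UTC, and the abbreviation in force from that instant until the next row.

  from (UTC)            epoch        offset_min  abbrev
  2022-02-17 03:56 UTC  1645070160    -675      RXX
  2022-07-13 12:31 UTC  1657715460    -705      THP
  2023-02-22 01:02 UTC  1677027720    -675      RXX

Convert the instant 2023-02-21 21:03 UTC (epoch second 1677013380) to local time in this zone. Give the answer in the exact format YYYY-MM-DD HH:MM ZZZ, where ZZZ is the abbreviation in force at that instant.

2023-02-21 09:18 THP

Query: 2023-02-21 21:03 UTC
Rule 2/3 (THP, -11:45): 2022-07-13 12:31 UTC ≤ query < 2023-02-22 01:02 UTC
21·60 + 3 - 705 = 558 min
558 = 0·1440 + 558; 558 = 9·60 + 18 → 09:18, same day
→ 2023-02-21 09:18 THP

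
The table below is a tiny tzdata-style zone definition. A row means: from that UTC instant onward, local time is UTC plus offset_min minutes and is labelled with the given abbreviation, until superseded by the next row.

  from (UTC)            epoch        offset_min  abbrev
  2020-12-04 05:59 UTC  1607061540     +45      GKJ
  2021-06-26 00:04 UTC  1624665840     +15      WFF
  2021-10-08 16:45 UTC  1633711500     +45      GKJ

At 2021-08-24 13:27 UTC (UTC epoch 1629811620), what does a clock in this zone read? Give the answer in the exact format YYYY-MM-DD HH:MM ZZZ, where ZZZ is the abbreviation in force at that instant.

Query: 2021-08-24 13:27 UTC
Rule 2/3 (WFF, +00:15): 2021-06-26 00:04 UTC ≤ query < 2021-10-08 16:45 UTC
13·60 + 27 + 15 = 822 min
822 = 0·1440 + 822; 822 = 13·60 + 42 → 13:42, same day
→ 2021-08-24 13:42 WFF

2021-08-24 13:42 WFF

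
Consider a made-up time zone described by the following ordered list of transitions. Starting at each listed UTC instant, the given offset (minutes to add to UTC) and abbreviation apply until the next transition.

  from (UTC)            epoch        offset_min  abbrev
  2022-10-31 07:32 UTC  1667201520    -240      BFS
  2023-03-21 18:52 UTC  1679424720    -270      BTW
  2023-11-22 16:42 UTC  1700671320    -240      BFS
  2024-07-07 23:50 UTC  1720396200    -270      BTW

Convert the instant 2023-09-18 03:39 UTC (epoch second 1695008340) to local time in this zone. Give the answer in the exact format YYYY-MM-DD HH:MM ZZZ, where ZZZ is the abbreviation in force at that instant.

2023-09-17 23:09 BTW

Query: 2023-09-18 03:39 UTC
Rule 2/4 (BTW, -04:30): 2023-03-21 18:52 UTC ≤ query < 2023-11-22 16:42 UTC
3·60 + 39 - 270 = -51 min
-51 = -1·1440 + 1389; 1389 = 23·60 + 9 → 23:09, 2023-09-18 - 1 day = 2023-09-17
→ 2023-09-17 23:09 BTW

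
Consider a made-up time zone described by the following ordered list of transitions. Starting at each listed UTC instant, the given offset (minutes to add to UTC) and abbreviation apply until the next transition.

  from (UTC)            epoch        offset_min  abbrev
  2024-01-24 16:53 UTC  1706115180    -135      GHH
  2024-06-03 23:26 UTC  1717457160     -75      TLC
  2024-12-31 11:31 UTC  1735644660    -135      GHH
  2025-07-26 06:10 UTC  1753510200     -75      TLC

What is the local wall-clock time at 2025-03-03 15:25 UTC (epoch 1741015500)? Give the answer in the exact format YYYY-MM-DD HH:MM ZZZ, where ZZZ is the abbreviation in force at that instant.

Query: 2025-03-03 15:25 UTC
Rule 3/4 (GHH, -02:15): 2024-12-31 11:31 UTC ≤ query < 2025-07-26 06:10 UTC
15·60 + 25 - 135 = 790 min
790 = 0·1440 + 790; 790 = 13·60 + 10 → 13:10, same day
→ 2025-03-03 13:10 GHH

2025-03-03 13:10 GHH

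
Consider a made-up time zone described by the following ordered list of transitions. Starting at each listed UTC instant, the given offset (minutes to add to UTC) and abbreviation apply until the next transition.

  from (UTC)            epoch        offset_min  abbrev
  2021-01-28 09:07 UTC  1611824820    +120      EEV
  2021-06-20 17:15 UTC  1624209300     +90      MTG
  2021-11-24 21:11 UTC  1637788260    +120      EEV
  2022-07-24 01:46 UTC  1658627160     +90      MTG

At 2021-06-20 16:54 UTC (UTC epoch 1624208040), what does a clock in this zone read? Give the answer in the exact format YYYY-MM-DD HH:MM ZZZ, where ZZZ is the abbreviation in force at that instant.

Query: 2021-06-20 16:54 UTC
Rule 1/4 (EEV, +02:00): 2021-01-28 09:07 UTC ≤ query < 2021-06-20 17:15 UTC
16·60 + 54 + 120 = 1134 min
1134 = 0·1440 + 1134; 1134 = 18·60 + 54 → 18:54, same day
→ 2021-06-20 18:54 EEV

2021-06-20 18:54 EEV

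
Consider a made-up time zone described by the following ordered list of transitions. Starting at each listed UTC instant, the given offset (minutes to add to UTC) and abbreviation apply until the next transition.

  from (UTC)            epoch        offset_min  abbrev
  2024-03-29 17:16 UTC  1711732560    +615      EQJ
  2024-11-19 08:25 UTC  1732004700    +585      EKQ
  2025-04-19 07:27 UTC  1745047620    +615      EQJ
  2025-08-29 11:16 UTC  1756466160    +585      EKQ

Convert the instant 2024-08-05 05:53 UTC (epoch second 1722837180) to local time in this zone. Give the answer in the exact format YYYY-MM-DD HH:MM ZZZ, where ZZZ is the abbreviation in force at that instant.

Query: 2024-08-05 05:53 UTC
Rule 1/4 (EQJ, +10:15): 2024-03-29 17:16 UTC ≤ query < 2024-11-19 08:25 UTC
5·60 + 53 + 615 = 968 min
968 = 0·1440 + 968; 968 = 16·60 + 8 → 16:08, same day
→ 2024-08-05 16:08 EQJ

2024-08-05 16:08 EQJ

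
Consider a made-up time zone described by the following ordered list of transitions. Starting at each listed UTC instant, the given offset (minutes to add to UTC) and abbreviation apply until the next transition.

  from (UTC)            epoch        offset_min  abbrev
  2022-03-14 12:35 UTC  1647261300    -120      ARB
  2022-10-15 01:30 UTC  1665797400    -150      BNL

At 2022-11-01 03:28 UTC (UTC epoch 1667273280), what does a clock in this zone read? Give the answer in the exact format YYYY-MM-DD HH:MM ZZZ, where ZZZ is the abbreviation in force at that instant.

Query: 2022-11-01 03:28 UTC
Rule 2/2 (BNL, -02:30): 2022-10-15 01:30 UTC ≤ query < +∞
3·60 + 28 - 150 = 58 min
58 = 0·1440 + 58; 58 = 0·60 + 58 → 00:58, same day
→ 2022-11-01 00:58 BNL

2022-11-01 00:58 BNL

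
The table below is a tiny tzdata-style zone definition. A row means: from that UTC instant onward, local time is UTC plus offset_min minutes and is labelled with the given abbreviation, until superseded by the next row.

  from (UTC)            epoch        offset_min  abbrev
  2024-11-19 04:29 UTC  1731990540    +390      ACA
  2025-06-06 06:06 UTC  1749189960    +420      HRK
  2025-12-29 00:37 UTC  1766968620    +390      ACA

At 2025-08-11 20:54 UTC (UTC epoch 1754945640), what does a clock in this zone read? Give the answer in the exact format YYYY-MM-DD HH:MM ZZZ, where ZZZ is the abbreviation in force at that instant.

2025-08-12 03:54 HRK

Query: 2025-08-11 20:54 UTC
Rule 2/3 (HRK, +07:00): 2025-06-06 06:06 UTC ≤ query < 2025-12-29 00:37 UTC
20·60 + 54 + 420 = 1674 min
1674 = 1·1440 + 234; 234 = 3·60 + 54 → 03:54, 2025-08-11 + 1 day = 2025-08-12
→ 2025-08-12 03:54 HRK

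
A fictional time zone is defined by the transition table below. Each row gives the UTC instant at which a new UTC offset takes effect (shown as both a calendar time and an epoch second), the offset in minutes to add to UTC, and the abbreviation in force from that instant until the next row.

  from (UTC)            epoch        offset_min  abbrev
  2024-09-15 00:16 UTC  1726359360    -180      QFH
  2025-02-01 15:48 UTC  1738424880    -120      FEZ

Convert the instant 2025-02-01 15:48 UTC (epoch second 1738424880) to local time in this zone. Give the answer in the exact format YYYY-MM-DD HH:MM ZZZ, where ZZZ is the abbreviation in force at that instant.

2025-02-01 13:48 FEZ

Query: 2025-02-01 15:48 UTC
Rule 2/2 (FEZ, -02:00): 2025-02-01 15:48 UTC ≤ query < +∞
15·60 + 48 - 120 = 828 min
828 = 0·1440 + 828; 828 = 13·60 + 48 → 13:48, same day
→ 2025-02-01 13:48 FEZ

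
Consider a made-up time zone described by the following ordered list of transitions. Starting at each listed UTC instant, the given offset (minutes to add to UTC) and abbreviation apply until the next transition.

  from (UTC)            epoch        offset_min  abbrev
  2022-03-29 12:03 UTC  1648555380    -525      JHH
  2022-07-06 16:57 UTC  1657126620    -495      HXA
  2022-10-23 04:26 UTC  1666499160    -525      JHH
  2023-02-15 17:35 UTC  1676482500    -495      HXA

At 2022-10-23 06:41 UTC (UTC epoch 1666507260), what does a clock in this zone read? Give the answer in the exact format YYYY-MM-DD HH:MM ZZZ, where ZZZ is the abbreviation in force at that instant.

Query: 2022-10-23 06:41 UTC
Rule 3/4 (JHH, -08:45): 2022-10-23 04:26 UTC ≤ query < 2023-02-15 17:35 UTC
6·60 + 41 - 525 = -124 min
-124 = -1·1440 + 1316; 1316 = 21·60 + 56 → 21:56, 2022-10-23 - 1 day = 2022-10-22
→ 2022-10-22 21:56 JHH

2022-10-22 21:56 JHH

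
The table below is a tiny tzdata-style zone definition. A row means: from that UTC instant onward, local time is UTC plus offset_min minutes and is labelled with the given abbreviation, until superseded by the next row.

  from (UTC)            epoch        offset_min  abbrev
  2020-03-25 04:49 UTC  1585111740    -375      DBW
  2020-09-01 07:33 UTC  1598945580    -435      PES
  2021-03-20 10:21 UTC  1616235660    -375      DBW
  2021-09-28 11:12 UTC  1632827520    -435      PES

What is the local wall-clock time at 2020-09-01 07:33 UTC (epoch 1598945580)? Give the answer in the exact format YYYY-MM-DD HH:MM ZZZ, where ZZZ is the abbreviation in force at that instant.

Query: 2020-09-01 07:33 UTC
Rule 2/4 (PES, -07:15): 2020-09-01 07:33 UTC ≤ query < 2021-03-20 10:21 UTC
7·60 + 33 - 435 = 18 min
18 = 0·1440 + 18; 18 = 0·60 + 18 → 00:18, same day
→ 2020-09-01 00:18 PES

2020-09-01 00:18 PES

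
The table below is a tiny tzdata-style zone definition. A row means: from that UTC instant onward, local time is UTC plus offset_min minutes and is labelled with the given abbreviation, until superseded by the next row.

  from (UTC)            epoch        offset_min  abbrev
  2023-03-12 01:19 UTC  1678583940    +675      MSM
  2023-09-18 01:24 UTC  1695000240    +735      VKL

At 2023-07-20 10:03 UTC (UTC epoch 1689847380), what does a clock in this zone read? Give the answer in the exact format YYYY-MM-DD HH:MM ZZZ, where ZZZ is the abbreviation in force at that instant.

2023-07-20 21:18 MSM

Query: 2023-07-20 10:03 UTC
Rule 1/2 (MSM, +11:15): 2023-03-12 01:19 UTC ≤ query < 2023-09-18 01:24 UTC
10·60 + 3 + 675 = 1278 min
1278 = 0·1440 + 1278; 1278 = 21·60 + 18 → 21:18, same day
→ 2023-07-20 21:18 MSM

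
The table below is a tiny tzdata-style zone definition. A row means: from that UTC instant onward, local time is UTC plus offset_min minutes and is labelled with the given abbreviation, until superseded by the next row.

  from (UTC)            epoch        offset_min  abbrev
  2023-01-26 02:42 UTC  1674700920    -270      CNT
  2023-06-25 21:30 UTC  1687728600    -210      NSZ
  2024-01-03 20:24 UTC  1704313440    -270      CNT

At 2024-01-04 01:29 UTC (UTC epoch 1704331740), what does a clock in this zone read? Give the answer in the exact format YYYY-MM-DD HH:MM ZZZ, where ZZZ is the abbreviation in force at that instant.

2024-01-03 20:59 CNT

Query: 2024-01-04 01:29 UTC
Rule 3/3 (CNT, -04:30): 2024-01-03 20:24 UTC ≤ query < +∞
1·60 + 29 - 270 = -181 min
-181 = -1·1440 + 1259; 1259 = 20·60 + 59 → 20:59, 2024-01-04 - 1 day = 2024-01-03
→ 2024-01-03 20:59 CNT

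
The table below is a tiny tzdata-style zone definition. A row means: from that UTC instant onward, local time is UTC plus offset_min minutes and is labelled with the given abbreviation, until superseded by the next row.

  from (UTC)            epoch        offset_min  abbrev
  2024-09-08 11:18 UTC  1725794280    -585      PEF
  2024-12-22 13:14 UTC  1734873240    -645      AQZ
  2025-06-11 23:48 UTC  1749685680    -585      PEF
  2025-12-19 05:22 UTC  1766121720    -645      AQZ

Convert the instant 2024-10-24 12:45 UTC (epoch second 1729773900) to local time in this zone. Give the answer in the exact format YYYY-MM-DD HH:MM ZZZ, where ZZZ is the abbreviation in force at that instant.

2024-10-24 03:00 PEF

Query: 2024-10-24 12:45 UTC
Rule 1/4 (PEF, -09:45): 2024-09-08 11:18 UTC ≤ query < 2024-12-22 13:14 UTC
12·60 + 45 - 585 = 180 min
180 = 0·1440 + 180; 180 = 3·60 + 0 → 03:00, same day
→ 2024-10-24 03:00 PEF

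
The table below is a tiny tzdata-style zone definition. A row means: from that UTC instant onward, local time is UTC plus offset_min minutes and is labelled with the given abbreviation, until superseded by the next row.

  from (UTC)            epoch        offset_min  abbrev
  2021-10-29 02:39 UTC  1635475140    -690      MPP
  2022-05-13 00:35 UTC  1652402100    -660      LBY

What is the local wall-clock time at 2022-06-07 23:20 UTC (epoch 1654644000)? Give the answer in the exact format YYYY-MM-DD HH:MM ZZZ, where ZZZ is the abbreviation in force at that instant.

2022-06-07 12:20 LBY

Query: 2022-06-07 23:20 UTC
Rule 2/2 (LBY, -11:00): 2022-05-13 00:35 UTC ≤ query < +∞
23·60 + 20 - 660 = 740 min
740 = 0·1440 + 740; 740 = 12·60 + 20 → 12:20, same day
→ 2022-06-07 12:20 LBY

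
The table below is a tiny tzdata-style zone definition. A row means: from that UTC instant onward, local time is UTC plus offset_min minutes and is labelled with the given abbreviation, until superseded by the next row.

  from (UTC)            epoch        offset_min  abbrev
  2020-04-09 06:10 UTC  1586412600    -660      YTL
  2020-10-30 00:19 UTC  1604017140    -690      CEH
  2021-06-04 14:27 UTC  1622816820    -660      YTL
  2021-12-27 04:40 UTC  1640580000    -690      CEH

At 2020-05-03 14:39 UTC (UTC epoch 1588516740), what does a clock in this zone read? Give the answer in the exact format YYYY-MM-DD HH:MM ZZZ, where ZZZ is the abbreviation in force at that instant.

Query: 2020-05-03 14:39 UTC
Rule 1/4 (YTL, -11:00): 2020-04-09 06:10 UTC ≤ query < 2020-10-30 00:19 UTC
14·60 + 39 - 660 = 219 min
219 = 0·1440 + 219; 219 = 3·60 + 39 → 03:39, same day
→ 2020-05-03 03:39 YTL

2020-05-03 03:39 YTL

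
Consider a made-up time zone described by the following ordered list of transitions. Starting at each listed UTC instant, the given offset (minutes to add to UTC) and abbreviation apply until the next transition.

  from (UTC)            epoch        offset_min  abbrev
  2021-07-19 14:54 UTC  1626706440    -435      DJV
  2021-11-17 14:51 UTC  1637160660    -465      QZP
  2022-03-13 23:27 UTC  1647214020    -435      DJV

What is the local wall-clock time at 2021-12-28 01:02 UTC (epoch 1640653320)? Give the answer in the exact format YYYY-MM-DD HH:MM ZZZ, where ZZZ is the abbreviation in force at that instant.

Query: 2021-12-28 01:02 UTC
Rule 2/3 (QZP, -07:45): 2021-11-17 14:51 UTC ≤ query < 2022-03-13 23:27 UTC
1·60 + 2 - 465 = -403 min
-403 = -1·1440 + 1037; 1037 = 17·60 + 17 → 17:17, 2021-12-28 - 1 day = 2021-12-27
→ 2021-12-27 17:17 QZP

2021-12-27 17:17 QZP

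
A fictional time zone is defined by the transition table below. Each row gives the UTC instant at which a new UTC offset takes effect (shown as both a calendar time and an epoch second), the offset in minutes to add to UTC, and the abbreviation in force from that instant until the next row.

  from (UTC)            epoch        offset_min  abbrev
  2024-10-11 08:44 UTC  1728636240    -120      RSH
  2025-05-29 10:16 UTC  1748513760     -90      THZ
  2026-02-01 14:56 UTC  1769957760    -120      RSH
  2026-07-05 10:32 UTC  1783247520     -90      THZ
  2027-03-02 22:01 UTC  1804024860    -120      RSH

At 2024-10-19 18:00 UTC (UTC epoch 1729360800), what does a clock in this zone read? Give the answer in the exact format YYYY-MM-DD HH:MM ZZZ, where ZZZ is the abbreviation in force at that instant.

2024-10-19 16:00 RSH

Query: 2024-10-19 18:00 UTC
Rule 1/5 (RSH, -02:00): 2024-10-11 08:44 UTC ≤ query < 2025-05-29 10:16 UTC
18·60 + 0 - 120 = 960 min
960 = 0·1440 + 960; 960 = 16·60 + 0 → 16:00, same day
→ 2024-10-19 16:00 RSH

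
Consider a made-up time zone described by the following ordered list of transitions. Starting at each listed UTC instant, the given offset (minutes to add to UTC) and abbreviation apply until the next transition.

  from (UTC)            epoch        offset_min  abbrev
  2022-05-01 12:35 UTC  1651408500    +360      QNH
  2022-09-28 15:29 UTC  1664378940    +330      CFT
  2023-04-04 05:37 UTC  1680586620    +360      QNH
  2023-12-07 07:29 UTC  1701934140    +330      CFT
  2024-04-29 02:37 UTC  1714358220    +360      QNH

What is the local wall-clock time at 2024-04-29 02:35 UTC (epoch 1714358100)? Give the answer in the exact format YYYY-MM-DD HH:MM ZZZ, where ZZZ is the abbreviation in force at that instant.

Query: 2024-04-29 02:35 UTC
Rule 4/5 (CFT, +05:30): 2023-12-07 07:29 UTC ≤ query < 2024-04-29 02:37 UTC
2·60 + 35 + 330 = 485 min
485 = 0·1440 + 485; 485 = 8·60 + 5 → 08:05, same day
→ 2024-04-29 08:05 CFT

2024-04-29 08:05 CFT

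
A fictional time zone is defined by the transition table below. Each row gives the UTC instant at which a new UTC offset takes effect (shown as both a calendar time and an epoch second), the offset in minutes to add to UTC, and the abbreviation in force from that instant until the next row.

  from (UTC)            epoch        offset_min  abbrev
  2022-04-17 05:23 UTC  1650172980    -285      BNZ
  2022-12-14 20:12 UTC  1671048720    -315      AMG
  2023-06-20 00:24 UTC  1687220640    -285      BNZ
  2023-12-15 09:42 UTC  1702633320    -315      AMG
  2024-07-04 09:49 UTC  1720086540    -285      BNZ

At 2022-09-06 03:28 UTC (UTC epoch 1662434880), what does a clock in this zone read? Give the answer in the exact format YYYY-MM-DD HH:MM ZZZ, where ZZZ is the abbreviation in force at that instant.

Query: 2022-09-06 03:28 UTC
Rule 1/5 (BNZ, -04:45): 2022-04-17 05:23 UTC ≤ query < 2022-12-14 20:12 UTC
3·60 + 28 - 285 = -77 min
-77 = -1·1440 + 1363; 1363 = 22·60 + 43 → 22:43, 2022-09-06 - 1 day = 2022-09-05
→ 2022-09-05 22:43 BNZ

2022-09-05 22:43 BNZ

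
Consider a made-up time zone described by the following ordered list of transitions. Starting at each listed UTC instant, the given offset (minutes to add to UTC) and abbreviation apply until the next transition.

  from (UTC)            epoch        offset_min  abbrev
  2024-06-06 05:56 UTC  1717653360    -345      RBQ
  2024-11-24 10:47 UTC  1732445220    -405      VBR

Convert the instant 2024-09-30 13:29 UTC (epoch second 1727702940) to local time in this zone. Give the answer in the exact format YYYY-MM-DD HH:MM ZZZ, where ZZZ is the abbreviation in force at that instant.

2024-09-30 07:44 RBQ

Query: 2024-09-30 13:29 UTC
Rule 1/2 (RBQ, -05:45): 2024-06-06 05:56 UTC ≤ query < 2024-11-24 10:47 UTC
13·60 + 29 - 345 = 464 min
464 = 0·1440 + 464; 464 = 7·60 + 44 → 07:44, same day
→ 2024-09-30 07:44 RBQ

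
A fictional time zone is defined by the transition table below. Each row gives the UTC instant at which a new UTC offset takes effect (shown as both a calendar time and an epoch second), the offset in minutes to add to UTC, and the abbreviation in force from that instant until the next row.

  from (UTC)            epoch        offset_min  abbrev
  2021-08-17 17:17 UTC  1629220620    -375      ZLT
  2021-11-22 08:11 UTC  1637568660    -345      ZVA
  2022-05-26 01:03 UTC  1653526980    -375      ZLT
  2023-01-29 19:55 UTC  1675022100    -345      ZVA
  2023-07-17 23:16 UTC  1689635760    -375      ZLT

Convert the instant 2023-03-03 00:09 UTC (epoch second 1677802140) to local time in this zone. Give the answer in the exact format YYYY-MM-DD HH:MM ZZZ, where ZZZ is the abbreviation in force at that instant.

Query: 2023-03-03 00:09 UTC
Rule 4/5 (ZVA, -05:45): 2023-01-29 19:55 UTC ≤ query < 2023-07-17 23:16 UTC
0·60 + 9 - 345 = -336 min
-336 = -1·1440 + 1104; 1104 = 18·60 + 24 → 18:24, 2023-03-03 - 1 day = 2023-03-02
→ 2023-03-02 18:24 ZVA

2023-03-02 18:24 ZVA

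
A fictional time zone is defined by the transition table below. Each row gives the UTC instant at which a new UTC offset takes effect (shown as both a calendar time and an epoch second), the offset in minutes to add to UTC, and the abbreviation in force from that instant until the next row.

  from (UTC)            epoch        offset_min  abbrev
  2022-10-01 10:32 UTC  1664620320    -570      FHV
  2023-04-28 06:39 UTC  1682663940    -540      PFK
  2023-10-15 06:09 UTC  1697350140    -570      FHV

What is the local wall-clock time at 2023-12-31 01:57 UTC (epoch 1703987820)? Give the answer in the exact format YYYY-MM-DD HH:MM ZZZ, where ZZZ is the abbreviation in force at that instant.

Query: 2023-12-31 01:57 UTC
Rule 3/3 (FHV, -09:30): 2023-10-15 06:09 UTC ≤ query < +∞
1·60 + 57 - 570 = -453 min
-453 = -1·1440 + 987; 987 = 16·60 + 27 → 16:27, 2023-12-31 - 1 day = 2023-12-30
→ 2023-12-30 16:27 FHV

2023-12-30 16:27 FHV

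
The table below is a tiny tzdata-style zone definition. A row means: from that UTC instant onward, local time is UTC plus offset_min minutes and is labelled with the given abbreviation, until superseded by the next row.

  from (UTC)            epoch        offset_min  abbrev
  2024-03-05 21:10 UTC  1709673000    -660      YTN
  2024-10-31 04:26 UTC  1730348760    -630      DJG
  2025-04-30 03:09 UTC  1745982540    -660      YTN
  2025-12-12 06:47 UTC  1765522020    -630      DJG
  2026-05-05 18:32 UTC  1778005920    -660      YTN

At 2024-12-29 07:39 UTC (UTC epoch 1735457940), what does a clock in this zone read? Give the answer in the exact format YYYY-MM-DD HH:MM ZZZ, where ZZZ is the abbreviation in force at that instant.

Query: 2024-12-29 07:39 UTC
Rule 2/5 (DJG, -10:30): 2024-10-31 04:26 UTC ≤ query < 2025-04-30 03:09 UTC
7·60 + 39 - 630 = -171 min
-171 = -1·1440 + 1269; 1269 = 21·60 + 9 → 21:09, 2024-12-29 - 1 day = 2024-12-28
→ 2024-12-28 21:09 DJG

2024-12-28 21:09 DJG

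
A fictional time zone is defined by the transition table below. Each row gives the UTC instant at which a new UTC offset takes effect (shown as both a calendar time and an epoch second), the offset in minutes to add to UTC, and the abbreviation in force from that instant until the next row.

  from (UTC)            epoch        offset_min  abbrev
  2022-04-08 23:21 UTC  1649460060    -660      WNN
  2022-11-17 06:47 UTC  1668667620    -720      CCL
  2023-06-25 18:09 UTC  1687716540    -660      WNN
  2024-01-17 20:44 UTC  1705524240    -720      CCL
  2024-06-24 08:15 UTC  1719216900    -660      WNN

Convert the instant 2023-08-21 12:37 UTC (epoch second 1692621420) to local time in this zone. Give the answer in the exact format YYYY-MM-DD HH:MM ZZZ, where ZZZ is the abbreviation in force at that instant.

2023-08-21 01:37 WNN

Query: 2023-08-21 12:37 UTC
Rule 3/5 (WNN, -11:00): 2023-06-25 18:09 UTC ≤ query < 2024-01-17 20:44 UTC
12·60 + 37 - 660 = 97 min
97 = 0·1440 + 97; 97 = 1·60 + 37 → 01:37, same day
→ 2023-08-21 01:37 WNN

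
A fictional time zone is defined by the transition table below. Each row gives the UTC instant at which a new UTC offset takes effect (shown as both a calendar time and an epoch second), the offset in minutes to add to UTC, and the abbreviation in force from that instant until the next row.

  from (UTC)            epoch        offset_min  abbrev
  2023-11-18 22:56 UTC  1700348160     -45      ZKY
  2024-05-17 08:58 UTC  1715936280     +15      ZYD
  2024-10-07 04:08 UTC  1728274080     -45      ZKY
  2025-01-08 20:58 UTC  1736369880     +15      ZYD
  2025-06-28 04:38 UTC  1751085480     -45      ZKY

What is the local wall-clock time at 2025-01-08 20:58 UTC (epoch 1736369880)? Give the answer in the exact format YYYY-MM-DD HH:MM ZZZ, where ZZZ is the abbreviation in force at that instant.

Query: 2025-01-08 20:58 UTC
Rule 4/5 (ZYD, +00:15): 2025-01-08 20:58 UTC ≤ query < 2025-06-28 04:38 UTC
20·60 + 58 + 15 = 1273 min
1273 = 0·1440 + 1273; 1273 = 21·60 + 13 → 21:13, same day
→ 2025-01-08 21:13 ZYD

2025-01-08 21:13 ZYD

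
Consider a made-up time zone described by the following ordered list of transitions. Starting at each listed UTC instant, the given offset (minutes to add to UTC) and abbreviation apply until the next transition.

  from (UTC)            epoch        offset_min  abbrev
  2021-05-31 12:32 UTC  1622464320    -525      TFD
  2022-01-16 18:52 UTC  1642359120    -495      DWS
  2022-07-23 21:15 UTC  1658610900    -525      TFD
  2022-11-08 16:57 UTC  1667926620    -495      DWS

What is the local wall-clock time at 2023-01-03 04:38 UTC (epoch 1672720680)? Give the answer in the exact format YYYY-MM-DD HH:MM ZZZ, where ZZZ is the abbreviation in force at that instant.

2023-01-02 20:23 DWS

Query: 2023-01-03 04:38 UTC
Rule 4/4 (DWS, -08:15): 2022-11-08 16:57 UTC ≤ query < +∞
4·60 + 38 - 495 = -217 min
-217 = -1·1440 + 1223; 1223 = 20·60 + 23 → 20:23, 2023-01-03 - 1 day = 2023-01-02
→ 2023-01-02 20:23 DWS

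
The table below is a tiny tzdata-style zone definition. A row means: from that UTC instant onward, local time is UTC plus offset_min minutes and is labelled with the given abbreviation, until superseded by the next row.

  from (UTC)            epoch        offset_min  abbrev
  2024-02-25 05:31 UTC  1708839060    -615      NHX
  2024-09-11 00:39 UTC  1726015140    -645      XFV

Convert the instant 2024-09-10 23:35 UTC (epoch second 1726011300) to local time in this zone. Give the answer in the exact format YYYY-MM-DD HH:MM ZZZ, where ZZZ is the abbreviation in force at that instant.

2024-09-10 13:20 NHX

Query: 2024-09-10 23:35 UTC
Rule 1/2 (NHX, -10:15): 2024-02-25 05:31 UTC ≤ query < 2024-09-11 00:39 UTC
23·60 + 35 - 615 = 800 min
800 = 0·1440 + 800; 800 = 13·60 + 20 → 13:20, same day
→ 2024-09-10 13:20 NHX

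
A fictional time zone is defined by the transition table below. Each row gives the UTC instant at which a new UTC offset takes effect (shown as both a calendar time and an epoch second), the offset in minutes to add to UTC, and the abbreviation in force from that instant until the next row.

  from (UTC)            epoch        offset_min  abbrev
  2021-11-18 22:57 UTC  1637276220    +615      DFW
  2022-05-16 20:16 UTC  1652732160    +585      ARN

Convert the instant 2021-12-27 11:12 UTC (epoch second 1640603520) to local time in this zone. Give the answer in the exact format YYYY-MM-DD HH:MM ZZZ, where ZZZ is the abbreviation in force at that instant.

2021-12-27 21:27 DFW

Query: 2021-12-27 11:12 UTC
Rule 1/2 (DFW, +10:15): 2021-11-18 22:57 UTC ≤ query < 2022-05-16 20:16 UTC
11·60 + 12 + 615 = 1287 min
1287 = 0·1440 + 1287; 1287 = 21·60 + 27 → 21:27, same day
→ 2021-12-27 21:27 DFW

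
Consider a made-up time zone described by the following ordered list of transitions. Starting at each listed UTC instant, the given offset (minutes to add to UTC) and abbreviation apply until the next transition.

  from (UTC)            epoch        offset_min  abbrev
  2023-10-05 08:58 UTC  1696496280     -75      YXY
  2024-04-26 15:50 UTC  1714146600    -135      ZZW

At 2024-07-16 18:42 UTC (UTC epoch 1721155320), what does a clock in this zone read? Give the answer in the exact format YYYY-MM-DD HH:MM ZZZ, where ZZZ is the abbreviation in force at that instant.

2024-07-16 16:27 ZZW

Query: 2024-07-16 18:42 UTC
Rule 2/2 (ZZW, -02:15): 2024-04-26 15:50 UTC ≤ query < +∞
18·60 + 42 - 135 = 987 min
987 = 0·1440 + 987; 987 = 16·60 + 27 → 16:27, same day
→ 2024-07-16 16:27 ZZW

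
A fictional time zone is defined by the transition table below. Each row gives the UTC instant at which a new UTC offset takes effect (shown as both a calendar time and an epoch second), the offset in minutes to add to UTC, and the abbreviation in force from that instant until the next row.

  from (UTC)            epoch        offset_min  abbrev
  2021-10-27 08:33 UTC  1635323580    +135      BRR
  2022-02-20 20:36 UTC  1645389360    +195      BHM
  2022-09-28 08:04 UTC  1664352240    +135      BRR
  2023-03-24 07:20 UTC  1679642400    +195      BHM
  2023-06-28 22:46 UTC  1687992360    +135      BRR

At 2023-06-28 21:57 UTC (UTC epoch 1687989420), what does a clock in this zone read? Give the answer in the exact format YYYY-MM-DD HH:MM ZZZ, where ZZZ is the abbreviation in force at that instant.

2023-06-29 01:12 BHM

Query: 2023-06-28 21:57 UTC
Rule 4/5 (BHM, +03:15): 2023-03-24 07:20 UTC ≤ query < 2023-06-28 22:46 UTC
21·60 + 57 + 195 = 1512 min
1512 = 1·1440 + 72; 72 = 1·60 + 12 → 01:12, 2023-06-28 + 1 day = 2023-06-29
→ 2023-06-29 01:12 BHM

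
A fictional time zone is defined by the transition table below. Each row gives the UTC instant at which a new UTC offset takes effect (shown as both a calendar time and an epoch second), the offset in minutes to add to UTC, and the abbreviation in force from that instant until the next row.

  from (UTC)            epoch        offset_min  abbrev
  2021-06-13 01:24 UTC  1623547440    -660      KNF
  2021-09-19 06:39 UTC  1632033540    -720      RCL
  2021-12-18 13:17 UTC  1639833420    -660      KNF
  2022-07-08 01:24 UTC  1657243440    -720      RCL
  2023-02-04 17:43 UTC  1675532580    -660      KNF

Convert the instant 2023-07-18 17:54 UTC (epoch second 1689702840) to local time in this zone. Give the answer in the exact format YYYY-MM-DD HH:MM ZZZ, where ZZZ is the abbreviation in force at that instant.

Query: 2023-07-18 17:54 UTC
Rule 5/5 (KNF, -11:00): 2023-02-04 17:43 UTC ≤ query < +∞
17·60 + 54 - 660 = 414 min
414 = 0·1440 + 414; 414 = 6·60 + 54 → 06:54, same day
→ 2023-07-18 06:54 KNF

2023-07-18 06:54 KNF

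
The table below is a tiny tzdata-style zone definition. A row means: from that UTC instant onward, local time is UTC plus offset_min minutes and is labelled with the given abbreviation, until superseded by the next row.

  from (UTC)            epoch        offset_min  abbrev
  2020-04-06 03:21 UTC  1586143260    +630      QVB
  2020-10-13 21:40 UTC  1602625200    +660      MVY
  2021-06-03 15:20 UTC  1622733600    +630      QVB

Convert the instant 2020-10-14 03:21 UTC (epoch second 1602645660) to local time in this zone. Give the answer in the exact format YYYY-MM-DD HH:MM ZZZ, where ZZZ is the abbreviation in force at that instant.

2020-10-14 14:21 MVY

Query: 2020-10-14 03:21 UTC
Rule 2/3 (MVY, +11:00): 2020-10-13 21:40 UTC ≤ query < 2021-06-03 15:20 UTC
3·60 + 21 + 660 = 861 min
861 = 0·1440 + 861; 861 = 14·60 + 21 → 14:21, same day
→ 2020-10-14 14:21 MVY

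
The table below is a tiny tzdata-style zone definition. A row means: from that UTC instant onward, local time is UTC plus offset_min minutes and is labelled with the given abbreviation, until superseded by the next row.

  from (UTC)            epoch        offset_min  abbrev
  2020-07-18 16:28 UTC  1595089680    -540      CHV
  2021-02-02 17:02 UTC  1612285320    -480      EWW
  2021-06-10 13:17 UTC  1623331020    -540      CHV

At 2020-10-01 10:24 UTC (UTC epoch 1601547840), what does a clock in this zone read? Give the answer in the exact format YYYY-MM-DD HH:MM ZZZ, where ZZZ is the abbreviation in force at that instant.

2020-10-01 01:24 CHV

Query: 2020-10-01 10:24 UTC
Rule 1/3 (CHV, -09:00): 2020-07-18 16:28 UTC ≤ query < 2021-02-02 17:02 UTC
10·60 + 24 - 540 = 84 min
84 = 0·1440 + 84; 84 = 1·60 + 24 → 01:24, same day
→ 2020-10-01 01:24 CHV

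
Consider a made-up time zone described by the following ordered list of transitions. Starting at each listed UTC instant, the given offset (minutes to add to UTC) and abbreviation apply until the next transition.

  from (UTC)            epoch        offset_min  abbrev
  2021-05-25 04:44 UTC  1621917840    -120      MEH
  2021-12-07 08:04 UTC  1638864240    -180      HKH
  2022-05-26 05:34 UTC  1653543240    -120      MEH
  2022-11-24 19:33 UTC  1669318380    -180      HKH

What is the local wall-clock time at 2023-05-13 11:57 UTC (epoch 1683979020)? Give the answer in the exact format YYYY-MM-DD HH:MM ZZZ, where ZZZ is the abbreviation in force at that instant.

2023-05-13 08:57 HKH

Query: 2023-05-13 11:57 UTC
Rule 4/4 (HKH, -03:00): 2022-11-24 19:33 UTC ≤ query < +∞
11·60 + 57 - 180 = 537 min
537 = 0·1440 + 537; 537 = 8·60 + 57 → 08:57, same day
→ 2023-05-13 08:57 HKH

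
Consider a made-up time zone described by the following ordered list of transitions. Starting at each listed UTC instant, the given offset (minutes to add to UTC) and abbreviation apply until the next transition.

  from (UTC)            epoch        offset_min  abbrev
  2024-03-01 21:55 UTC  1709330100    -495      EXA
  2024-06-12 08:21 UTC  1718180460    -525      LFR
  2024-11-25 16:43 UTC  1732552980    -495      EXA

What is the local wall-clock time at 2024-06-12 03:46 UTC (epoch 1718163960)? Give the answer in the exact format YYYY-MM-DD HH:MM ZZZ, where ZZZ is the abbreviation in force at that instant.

Query: 2024-06-12 03:46 UTC
Rule 1/3 (EXA, -08:15): 2024-03-01 21:55 UTC ≤ query < 2024-06-12 08:21 UTC
3·60 + 46 - 495 = -269 min
-269 = -1·1440 + 1171; 1171 = 19·60 + 31 → 19:31, 2024-06-12 - 1 day = 2024-06-11
→ 2024-06-11 19:31 EXA

2024-06-11 19:31 EXA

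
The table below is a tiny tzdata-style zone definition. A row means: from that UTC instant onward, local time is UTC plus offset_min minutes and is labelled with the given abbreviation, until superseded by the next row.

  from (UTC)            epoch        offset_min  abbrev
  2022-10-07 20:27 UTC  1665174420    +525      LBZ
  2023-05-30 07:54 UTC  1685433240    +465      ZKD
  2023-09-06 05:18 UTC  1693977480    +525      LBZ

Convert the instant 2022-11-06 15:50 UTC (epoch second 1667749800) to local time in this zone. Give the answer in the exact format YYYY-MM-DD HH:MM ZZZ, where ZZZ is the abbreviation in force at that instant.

Query: 2022-11-06 15:50 UTC
Rule 1/3 (LBZ, +08:45): 2022-10-07 20:27 UTC ≤ query < 2023-05-30 07:54 UTC
15·60 + 50 + 525 = 1475 min
1475 = 1·1440 + 35; 35 = 0·60 + 35 → 00:35, 2022-11-06 + 1 day = 2022-11-07
→ 2022-11-07 00:35 LBZ

2022-11-07 00:35 LBZ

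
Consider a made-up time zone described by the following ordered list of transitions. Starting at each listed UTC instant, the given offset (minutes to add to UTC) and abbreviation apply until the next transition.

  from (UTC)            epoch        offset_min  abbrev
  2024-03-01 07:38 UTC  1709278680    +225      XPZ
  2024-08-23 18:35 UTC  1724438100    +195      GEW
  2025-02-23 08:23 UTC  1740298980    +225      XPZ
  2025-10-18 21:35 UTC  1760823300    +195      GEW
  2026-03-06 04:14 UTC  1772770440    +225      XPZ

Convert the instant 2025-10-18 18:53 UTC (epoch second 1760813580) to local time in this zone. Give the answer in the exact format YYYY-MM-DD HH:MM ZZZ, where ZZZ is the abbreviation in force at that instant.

2025-10-18 22:38 XPZ

Query: 2025-10-18 18:53 UTC
Rule 3/5 (XPZ, +03:45): 2025-02-23 08:23 UTC ≤ query < 2025-10-18 21:35 UTC
18·60 + 53 + 225 = 1358 min
1358 = 0·1440 + 1358; 1358 = 22·60 + 38 → 22:38, same day
→ 2025-10-18 22:38 XPZ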